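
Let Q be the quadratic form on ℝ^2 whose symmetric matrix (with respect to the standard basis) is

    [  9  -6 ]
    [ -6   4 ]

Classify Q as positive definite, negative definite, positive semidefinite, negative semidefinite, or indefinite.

positive semidefinite

Congruent diagonalization of A (simultaneous row and column reduction) yields pivots 9, 0.
So there are 1 positive, 1 zero pivots.
Hence Q is positive semidefinite.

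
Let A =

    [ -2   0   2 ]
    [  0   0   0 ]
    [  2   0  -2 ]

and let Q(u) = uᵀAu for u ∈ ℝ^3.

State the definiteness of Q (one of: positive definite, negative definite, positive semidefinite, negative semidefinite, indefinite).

Symmetric row and column elimination reduces A to a congruent diagonal form with pivots -2, 0, 0.
So there are 1 negative, 2 zero pivots.
Hence Q is negative semidefinite.

negative semidefinite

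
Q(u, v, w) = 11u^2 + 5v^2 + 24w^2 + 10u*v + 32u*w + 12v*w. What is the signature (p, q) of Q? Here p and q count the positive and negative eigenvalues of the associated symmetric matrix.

Write A = [[11, 5, 16], [5, 5, 6], [16, 6, 24]].
Symmetric row and column elimination reduces A to a congruent diagonal form with pivots 11, 30/11, 2/15.
Counting signs: 3 positive.

(3, 0)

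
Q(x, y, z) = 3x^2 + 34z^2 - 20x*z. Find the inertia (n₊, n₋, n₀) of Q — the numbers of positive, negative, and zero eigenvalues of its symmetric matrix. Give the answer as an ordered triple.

(2, 0, 1)

The symmetric matrix is A = [[3, 0, -10], [0, 0, 0], [-10, 0, 34]].
Congruent diagonalization of A (simultaneous row and column reduction) yields pivots 3, 0, 2/3.
So there are 2 positive, 1 zero pivots.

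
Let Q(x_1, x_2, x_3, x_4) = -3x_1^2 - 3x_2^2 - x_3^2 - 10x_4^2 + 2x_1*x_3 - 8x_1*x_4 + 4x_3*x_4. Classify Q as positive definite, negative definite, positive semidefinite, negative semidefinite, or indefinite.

The symmetric matrix is A = [[-3, 0, 1, -4], [0, -3, 0, 0], [1, 0, -1, 2], [-4, 0, 2, -10]].
An LDLᵀ factorisation of A has diagonal entries -3, -3, -2/3, -4.
That gives 4 negative pivots.
Hence Q is negative definite.

negative definite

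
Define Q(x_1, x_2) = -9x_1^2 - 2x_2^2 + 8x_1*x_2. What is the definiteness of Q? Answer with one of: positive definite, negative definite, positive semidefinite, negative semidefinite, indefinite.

The symmetric matrix of Q is A = [[-9, 4], [4, -2]].
Leading principal minors: Δ_1 = -9, Δ_2 = 2.
The signs alternate starting with Δ_1 < 0, so by Sylvester's criterion Q is negative definite.

negative definite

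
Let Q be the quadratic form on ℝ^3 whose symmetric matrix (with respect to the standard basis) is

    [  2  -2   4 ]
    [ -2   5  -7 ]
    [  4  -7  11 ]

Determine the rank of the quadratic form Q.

Congruent diagonalization of A (simultaneous row and column reduction) yields pivots 2, 3, 0.
So there are 2 positive, 1 zero pivots.
The rank is the number of nonzero pivots: 2.

2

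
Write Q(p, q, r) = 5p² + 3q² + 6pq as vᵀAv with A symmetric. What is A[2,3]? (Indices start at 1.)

0

The coefficient of q·r in Q is 0. For a symmetric A this equals A[2,3] + A[3,2] = 2·A[2,3].
So A[2,3] = 0/2 = 0.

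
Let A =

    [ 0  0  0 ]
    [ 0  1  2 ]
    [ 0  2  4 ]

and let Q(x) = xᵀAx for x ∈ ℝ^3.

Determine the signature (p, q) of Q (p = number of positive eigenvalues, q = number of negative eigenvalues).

Applying the same elementary operations to the rows and columns of A produces a congruent diagonal matrix with entries 0, 1, 0.
That gives 1 positive, 2 zero pivots.

(1, 0)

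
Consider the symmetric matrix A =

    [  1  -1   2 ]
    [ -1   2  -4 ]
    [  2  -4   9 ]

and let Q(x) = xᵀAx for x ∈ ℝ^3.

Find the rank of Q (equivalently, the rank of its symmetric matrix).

3

Symmetric row and column elimination reduces A to a congruent diagonal form with pivots 1, 1, 1.
So there are 3 positive pivots.
The rank is the number of nonzero pivots: 3.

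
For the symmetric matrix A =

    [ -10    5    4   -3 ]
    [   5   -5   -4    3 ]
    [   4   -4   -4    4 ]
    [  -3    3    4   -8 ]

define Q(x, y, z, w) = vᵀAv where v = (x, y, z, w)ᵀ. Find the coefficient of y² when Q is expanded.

The coefficient of y² is the diagonal entry A[2,2] = -5.

-5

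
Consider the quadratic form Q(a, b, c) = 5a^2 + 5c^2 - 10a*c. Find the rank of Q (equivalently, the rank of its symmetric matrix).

The symmetric matrix is A = [[5, 0, -5], [0, 0, 0], [-5, 0, 5]].
Row-reducing A symmetrically gives the diagonal entries 5, 0, 0.
So there are 1 positive, 2 zero pivots.
The rank is the number of nonzero pivots: 1.

1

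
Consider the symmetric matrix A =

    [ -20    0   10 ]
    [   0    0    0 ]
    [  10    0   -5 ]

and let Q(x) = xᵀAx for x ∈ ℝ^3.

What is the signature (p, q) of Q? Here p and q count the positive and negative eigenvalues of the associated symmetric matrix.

Symmetric row and column elimination reduces A to a congruent diagonal form with pivots -20, 0, 0.
That gives 1 negative, 2 zero pivots.

(0, 1)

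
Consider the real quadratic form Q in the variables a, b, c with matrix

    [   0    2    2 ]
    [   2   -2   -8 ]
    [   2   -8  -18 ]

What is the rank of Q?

Row reduction of A gives 3 nonzero rows, so rank A = 3.

3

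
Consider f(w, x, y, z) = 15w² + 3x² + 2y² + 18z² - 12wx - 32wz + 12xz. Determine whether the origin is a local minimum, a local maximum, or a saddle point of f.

The Hessian at the origin is H = [[30, -12, 0, -32], [-12, 6, 0, 12], [0, 0, 4, 0], [-32, 12, 0, 36]].
An LDLᵀ factorisation of H has diagonal entries 30, 6/5, 4, 4/3.
Counting signs: 4 positive.
H is positive definite, so the origin is a strict local minimum.

local minimum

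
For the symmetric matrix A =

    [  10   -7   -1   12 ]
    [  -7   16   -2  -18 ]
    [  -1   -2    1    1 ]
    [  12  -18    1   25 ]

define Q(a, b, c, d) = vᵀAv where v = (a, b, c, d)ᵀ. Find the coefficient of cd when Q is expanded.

2

The coefficient of cd is A[3,4] + A[4,3] = 2·1 = 2.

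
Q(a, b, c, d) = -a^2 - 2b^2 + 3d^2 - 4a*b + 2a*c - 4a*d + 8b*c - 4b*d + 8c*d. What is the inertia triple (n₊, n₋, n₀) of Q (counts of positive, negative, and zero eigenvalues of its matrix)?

(2, 2, 0)

Write A = [[-1, -2, 1, -2], [-2, -2, 4, -2], [1, 4, 0, 4], [-2, -2, 4, 3]].
Row-reducing A symmetrically gives the diagonal entries -1, 2, -1, 5.
Counting signs: 2 positive, 2 negative.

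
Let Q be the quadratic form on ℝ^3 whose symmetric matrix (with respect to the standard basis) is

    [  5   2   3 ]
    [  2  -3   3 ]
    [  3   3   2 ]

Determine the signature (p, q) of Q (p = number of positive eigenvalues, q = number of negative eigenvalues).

Symmetric row and column elimination reduces A to a congruent diagonal form with pivots 5, -19/5, 20/19.
So there are 2 positive, 1 negative pivots.

(2, 1)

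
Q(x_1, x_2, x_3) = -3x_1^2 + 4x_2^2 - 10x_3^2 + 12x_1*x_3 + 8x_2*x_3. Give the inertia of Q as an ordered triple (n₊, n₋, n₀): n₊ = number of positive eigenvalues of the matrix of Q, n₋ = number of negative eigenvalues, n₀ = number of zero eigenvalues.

The symmetric matrix is A = [[-3, 0, 6], [0, 4, 4], [6, 4, -10]].
Congruent diagonalization of A (simultaneous row and column reduction) yields pivots -3, 4, -2.
So there are 1 positive, 2 negative pivots.

(1, 2, 0)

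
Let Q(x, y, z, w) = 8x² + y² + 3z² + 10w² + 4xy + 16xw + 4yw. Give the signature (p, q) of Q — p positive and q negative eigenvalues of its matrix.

(4, 0)

The symmetric matrix is A = [[8, 2, 0, 8], [2, 1, 0, 2], [0, 0, 3, 0], [8, 2, 0, 10]].
An LDLᵀ factorisation of A has diagonal entries 8, 1/2, 3, 2.
Counting signs: 4 positive.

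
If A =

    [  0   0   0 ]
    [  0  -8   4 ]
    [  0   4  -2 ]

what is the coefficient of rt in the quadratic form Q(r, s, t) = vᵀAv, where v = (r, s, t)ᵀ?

The coefficient of rt is A[1,3] + A[3,1] = 2·0 = 0.

0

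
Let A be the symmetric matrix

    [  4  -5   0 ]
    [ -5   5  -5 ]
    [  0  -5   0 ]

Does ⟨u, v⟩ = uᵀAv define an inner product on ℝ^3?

Applying the same elementary operations to the rows and columns of A produces a congruent diagonal matrix with entries 4, -5/4, 20.
That gives 2 positive, 1 negative pivots.
Hence Q is indefinite.
⟨·,·⟩ is an inner product exactly when A is positive definite.

no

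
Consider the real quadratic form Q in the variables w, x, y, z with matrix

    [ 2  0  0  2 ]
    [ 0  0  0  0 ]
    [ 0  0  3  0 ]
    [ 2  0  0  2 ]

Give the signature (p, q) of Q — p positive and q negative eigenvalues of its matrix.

(2, 0)

Row-reducing A symmetrically gives the diagonal entries 2, 0, 3, 0.
Counting signs: 2 positive, 2 zero.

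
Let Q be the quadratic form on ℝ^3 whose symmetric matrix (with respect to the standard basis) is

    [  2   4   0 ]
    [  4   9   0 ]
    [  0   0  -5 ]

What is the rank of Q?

An LDLᵀ factorisation of A has diagonal entries 2, 1, -5.
Counting signs: 2 positive, 1 negative.
The rank is the number of nonzero pivots: 3.

3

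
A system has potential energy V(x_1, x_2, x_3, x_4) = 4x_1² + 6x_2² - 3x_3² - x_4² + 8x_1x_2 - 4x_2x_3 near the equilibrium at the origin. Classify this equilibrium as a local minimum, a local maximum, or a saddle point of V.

The Hessian at the origin is H = [[8, 8, 0, 0], [8, 12, -4, 0], [0, -4, -6, 0], [0, 0, 0, -2]].
Row-reducing H symmetrically gives the diagonal entries 8, 4, -10, -2.
So there are 2 positive, 2 negative pivots.
H is indefinite, so the origin is a saddle point.

saddle point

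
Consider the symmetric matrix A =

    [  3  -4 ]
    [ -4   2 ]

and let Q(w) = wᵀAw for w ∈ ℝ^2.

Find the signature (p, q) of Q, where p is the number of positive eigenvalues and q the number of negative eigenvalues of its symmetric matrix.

(1, 1)

Applying the same elementary operations to the rows and columns of A produces a congruent diagonal matrix with entries 3, -10/3.
So there are 1 positive, 1 negative pivots.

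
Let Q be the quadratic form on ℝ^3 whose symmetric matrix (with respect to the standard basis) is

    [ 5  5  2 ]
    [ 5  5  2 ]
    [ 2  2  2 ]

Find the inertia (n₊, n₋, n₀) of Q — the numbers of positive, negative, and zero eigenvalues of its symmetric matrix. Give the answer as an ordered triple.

Applying the same elementary operations to the rows and columns of A produces a congruent diagonal matrix with entries 5, 0, 6/5.
So there are 2 positive, 1 zero pivots.

(2, 0, 1)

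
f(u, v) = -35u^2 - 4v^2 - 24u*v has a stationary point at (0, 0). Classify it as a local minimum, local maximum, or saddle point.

saddle point

The Hessian at the origin is H = [[-70, -24], [-24, -8]].
det H = -70·-8 − (-24)² = -16 < 0, so H is indefinite.
Therefore the origin is a saddle point.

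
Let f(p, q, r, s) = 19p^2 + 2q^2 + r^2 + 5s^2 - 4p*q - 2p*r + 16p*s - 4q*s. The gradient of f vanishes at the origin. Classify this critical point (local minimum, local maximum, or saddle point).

The Hessian at the origin is H = [[38, -4, -2, 16], [-4, 4, 0, -4], [-2, 0, 2, 0], [16, -4, 0, 10]].
Symmetric row and column elimination reduces H to a congruent diagonal form with pivots 38, 68/19, 32/17, 3/2.
That gives 4 positive pivots.
H is positive definite, so the origin is a strict local minimum.

local minimum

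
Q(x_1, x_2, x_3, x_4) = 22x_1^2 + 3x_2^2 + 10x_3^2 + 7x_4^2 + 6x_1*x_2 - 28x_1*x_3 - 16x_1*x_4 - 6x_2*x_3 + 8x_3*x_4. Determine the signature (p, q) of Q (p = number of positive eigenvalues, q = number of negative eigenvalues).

The symmetric matrix is A = [[22, 3, -14, -8], [3, 3, -3, 0], [-14, -3, 10, 4], [-8, 0, 4, 7]].
Symmetric row and column elimination reduces A to a congruent diagonal form with pivots 22, 57/22, 12/19, 3.
So there are 4 positive pivots.

(4, 0)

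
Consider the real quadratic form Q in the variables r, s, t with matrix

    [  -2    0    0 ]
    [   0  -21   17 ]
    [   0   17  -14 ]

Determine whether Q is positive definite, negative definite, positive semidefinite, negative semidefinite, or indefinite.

negative definite

Congruent diagonalization of A (simultaneous row and column reduction) yields pivots -2, -21, -5/21.
So there are 3 negative pivots.
Hence Q is negative definite.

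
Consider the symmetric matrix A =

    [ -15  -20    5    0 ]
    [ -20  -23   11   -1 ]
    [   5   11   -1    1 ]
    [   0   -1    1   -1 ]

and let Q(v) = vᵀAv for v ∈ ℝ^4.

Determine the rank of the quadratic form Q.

4

Applying the same elementary operations to the rows and columns of A produces a congruent diagonal matrix with entries -15, 11/3, -49/11, -10/49.
That gives 1 positive, 3 negative pivots.
The rank is the number of nonzero pivots: 4.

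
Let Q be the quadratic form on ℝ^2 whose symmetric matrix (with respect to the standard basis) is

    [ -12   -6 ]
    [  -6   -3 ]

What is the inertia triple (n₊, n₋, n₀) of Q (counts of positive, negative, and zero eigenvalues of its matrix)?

Applying the same elementary operations to the rows and columns of A produces a congruent diagonal matrix with entries -12, 0.
So there are 1 negative, 1 zero pivots.

(0, 1, 1)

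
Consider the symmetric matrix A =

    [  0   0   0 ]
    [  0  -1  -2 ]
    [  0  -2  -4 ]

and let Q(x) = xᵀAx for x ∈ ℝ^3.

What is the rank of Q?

Symmetric row and column elimination reduces A to a congruent diagonal form with pivots 0, -1, 0.
That gives 1 negative, 2 zero pivots.
The rank is the number of nonzero pivots: 1.

1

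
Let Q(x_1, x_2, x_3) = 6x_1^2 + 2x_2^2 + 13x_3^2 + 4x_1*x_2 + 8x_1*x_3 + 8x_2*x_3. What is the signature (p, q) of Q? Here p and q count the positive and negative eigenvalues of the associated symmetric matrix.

(3, 0)

The symmetric matrix is A = [[6, 2, 4], [2, 2, 4], [4, 4, 13]].
Applying the same elementary operations to the rows and columns of A produces a congruent diagonal matrix with entries 6, 4/3, 5.
So there are 3 positive pivots.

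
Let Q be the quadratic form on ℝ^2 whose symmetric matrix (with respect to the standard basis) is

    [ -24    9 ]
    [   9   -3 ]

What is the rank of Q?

An LDLᵀ factorisation of A has diagonal entries -24, 3/8.
That gives 1 positive, 1 negative pivots.
The rank is the number of nonzero pivots: 2.

2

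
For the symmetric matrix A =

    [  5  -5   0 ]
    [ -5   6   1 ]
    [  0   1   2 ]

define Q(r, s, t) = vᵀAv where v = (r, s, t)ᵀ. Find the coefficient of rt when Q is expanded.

0

The coefficient of rt is A[1,3] + A[3,1] = 2·0 = 0.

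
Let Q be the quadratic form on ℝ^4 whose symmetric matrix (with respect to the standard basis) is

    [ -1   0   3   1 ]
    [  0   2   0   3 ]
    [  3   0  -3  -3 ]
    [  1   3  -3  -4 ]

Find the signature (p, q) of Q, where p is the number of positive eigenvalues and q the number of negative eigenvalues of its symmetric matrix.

Row-reducing A symmetrically gives the diagonal entries -1, 2, 6, -15/2.
So there are 2 positive, 2 negative pivots.

(2, 2)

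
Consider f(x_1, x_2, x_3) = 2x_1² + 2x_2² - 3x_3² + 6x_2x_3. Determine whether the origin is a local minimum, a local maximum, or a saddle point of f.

The Hessian at the origin is H = [[4, 0, 0], [0, 4, 6], [0, 6, -6]].
Congruent diagonalization of H (simultaneous row and column reduction) yields pivots 4, 4, -15.
Counting signs: 2 positive, 1 negative.
H is indefinite, so the origin is a saddle point.

saddle point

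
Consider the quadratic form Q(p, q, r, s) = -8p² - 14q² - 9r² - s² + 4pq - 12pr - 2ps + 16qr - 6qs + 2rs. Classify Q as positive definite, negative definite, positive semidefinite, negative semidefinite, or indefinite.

The symmetric matrix of Q is A = [[-8, 2, -6, -1], [2, -14, 8, -3], [-6, 8, -9, 1], [-1, -3, 1, -1]].
Leading principal minors: Δ_1 = -8, Δ_2 = 108, Δ_3 = -148, Δ_4 = 10.
The signs alternate starting with Δ_1 < 0, so by Sylvester's criterion Q is negative definite.

negative definite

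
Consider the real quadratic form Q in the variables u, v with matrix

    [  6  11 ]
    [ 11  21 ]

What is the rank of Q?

Congruent diagonalization of A (simultaneous row and column reduction) yields pivots 6, 5/6.
So there are 2 positive pivots.
The rank is the number of nonzero pivots: 2.

2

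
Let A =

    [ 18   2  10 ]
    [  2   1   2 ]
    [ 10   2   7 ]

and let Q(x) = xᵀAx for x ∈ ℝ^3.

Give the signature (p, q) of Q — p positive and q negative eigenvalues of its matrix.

(3, 0)

Row-reducing A symmetrically gives the diagonal entries 18, 7/9, 3/7.
So there are 3 positive pivots.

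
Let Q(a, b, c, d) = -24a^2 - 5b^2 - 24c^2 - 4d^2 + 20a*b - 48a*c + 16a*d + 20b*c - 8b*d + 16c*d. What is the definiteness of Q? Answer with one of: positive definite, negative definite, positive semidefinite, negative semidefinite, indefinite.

The associated matrix is A = [[-24, 10, -24, 8], [10, -5, 10, -4], [-24, 10, -24, 8], [8, -4, 8, -4]].
Congruent diagonalization of A (simultaneous row and column reduction) yields pivots -24, -5/6, 0, -4/5.
Counting signs: 3 negative, 1 zero.
Hence Q is negative semidefinite.

negative semidefinite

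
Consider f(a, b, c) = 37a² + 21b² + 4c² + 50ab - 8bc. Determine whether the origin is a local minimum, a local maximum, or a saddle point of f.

local minimum

The Hessian at the origin is H = [[74, 50, 0], [50, 42, -8], [0, -8, 8]].
Row-reducing H symmetrically gives the diagonal entries 74, 304/37, 4/19.
That gives 3 positive pivots.
H is positive definite, so the origin is a strict local minimum.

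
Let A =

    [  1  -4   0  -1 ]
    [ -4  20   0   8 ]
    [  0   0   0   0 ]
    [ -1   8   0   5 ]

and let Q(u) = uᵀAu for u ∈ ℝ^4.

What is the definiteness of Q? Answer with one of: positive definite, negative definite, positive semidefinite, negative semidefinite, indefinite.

positive semidefinite

Applying the same elementary operations to the rows and columns of A produces a congruent diagonal matrix with entries 1, 4, 0, 0.
That gives 2 positive, 2 zero pivots.
Hence Q is positive semidefinite.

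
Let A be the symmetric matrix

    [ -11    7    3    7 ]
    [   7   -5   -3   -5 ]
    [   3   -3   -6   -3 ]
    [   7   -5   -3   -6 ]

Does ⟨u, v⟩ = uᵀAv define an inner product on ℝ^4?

no

Row-reducing A symmetrically gives the diagonal entries -11, -6/11, -3, -1.
So there are 4 negative pivots.
Hence Q is negative definite.
⟨·,·⟩ is an inner product exactly when A is positive definite.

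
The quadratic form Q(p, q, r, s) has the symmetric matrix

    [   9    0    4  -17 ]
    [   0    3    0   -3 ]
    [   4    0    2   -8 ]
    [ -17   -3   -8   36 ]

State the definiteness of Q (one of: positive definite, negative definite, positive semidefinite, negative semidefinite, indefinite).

Row-reducing A symmetrically gives the diagonal entries 9, 3, 2/9, 0.
So there are 3 positive, 1 zero pivots.
Hence Q is positive semidefinite.

positive semidefinite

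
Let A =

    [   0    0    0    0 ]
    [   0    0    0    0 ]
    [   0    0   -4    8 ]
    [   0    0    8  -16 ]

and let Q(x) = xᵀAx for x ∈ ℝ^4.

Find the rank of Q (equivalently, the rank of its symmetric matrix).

Applying the same elementary operations to the rows and columns of A produces a congruent diagonal matrix with entries 0, 0, -4, 0.
That gives 1 negative, 3 zero pivots.
The rank is the number of nonzero pivots: 1.

1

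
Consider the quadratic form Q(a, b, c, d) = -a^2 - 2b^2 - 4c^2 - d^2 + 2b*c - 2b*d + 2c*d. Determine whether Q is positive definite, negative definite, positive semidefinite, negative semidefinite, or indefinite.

The symmetric matrix is A = [[-1, 0, 0, 0], [0, -2, 1, -1], [0, 1, -4, 1], [0, -1, 1, -1]].
Applying the same elementary operations to the rows and columns of A produces a congruent diagonal matrix with entries -1, -2, -7/2, -3/7.
That gives 4 negative pivots.
Hence Q is negative definite.

negative definite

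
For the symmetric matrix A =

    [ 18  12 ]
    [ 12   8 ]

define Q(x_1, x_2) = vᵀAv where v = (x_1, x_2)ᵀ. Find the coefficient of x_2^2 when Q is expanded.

The coefficient of x_2^2 is the diagonal entry A[2,2] = 8.

8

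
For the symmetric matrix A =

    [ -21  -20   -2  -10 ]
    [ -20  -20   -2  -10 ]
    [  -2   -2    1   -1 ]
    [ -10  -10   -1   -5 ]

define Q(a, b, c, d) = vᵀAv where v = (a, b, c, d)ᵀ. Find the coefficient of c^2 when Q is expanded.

1

The coefficient of c^2 is the diagonal entry A[3,3] = 1.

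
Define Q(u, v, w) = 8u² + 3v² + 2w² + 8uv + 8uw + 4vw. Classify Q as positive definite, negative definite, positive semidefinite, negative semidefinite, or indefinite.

positive semidefinite

Write A = [[8, 4, 4], [4, 3, 2], [4, 2, 2]].
Row-reducing A symmetrically gives the diagonal entries 8, 1, 0.
That gives 2 positive, 1 zero pivots.
Hence Q is positive semidefinite.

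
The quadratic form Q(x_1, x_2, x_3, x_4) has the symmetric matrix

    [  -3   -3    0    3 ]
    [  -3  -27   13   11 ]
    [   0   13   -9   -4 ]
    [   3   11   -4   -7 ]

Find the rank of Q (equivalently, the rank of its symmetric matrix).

4

Row-reducing A symmetrically gives the diagonal entries -3, -24, -47/24, -60/47.
That gives 4 negative pivots.
The rank is the number of nonzero pivots: 4.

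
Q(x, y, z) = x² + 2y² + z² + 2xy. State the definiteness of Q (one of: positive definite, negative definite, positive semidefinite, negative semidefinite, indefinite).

The symmetric matrix is A = [[1, 1, 0], [1, 2, 0], [0, 0, 1]].
Symmetric row and column elimination reduces A to a congruent diagonal form with pivots 1, 1, 1.
That gives 3 positive pivots.
Hence Q is positive definite.

positive definite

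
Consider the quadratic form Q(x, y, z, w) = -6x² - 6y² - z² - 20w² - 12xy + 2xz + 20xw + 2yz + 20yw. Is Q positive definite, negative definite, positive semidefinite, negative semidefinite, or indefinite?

negative semidefinite

The symmetric matrix is A = [[-6, -6, 1, 10], [-6, -6, 1, 10], [1, 1, -1, 0], [10, 10, 0, -20]].
Row-reducing A symmetrically gives the diagonal entries -6, 0, -5/6, 0.
Counting signs: 2 negative, 2 zero.
Hence Q is negative semidefinite.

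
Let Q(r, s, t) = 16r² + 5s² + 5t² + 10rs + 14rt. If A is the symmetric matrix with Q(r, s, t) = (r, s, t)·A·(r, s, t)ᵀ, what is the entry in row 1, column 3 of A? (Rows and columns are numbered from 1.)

7

The coefficient of r·t in Q is 14. For a symmetric A this equals A[1,3] + A[3,1] = 2·A[1,3].
So A[1,3] = 14/2 = 7.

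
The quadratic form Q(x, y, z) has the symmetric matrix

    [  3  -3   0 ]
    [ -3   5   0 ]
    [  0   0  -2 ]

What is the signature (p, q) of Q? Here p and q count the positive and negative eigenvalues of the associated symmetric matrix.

Symmetric row and column elimination reduces A to a congruent diagonal form with pivots 3, 2, -2.
Counting signs: 2 positive, 1 negative.

(2, 1)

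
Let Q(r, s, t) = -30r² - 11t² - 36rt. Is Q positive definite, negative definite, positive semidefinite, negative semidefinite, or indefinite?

Write A = [[-30, 0, -18], [0, 0, 0], [-18, 0, -11]].
Symmetric row and column elimination reduces A to a congruent diagonal form with pivots -30, 0, -1/5.
That gives 2 negative, 1 zero pivots.
Hence Q is negative semidefinite.

negative semidefinite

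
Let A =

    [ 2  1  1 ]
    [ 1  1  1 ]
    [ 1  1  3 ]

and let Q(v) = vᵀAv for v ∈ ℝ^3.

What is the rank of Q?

3

Row-reducing A symmetrically gives the diagonal entries 2, 1/2, 2.
Counting signs: 3 positive.
The rank is the number of nonzero pivots: 3.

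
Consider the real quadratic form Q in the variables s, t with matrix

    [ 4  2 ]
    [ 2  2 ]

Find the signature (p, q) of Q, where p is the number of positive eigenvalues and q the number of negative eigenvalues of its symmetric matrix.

(2, 0)

Applying the same elementary operations to the rows and columns of A produces a congruent diagonal matrix with entries 4, 1.
That gives 2 positive pivots.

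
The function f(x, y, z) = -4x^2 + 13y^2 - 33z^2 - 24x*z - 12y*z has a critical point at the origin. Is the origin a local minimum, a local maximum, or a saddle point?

saddle point

The Hessian at the origin is H = [[-8, 0, -24], [0, 26, -12], [-24, -12, -66]].
Congruent diagonalization of H (simultaneous row and column reduction) yields pivots -8, 26, 6/13.
That gives 2 positive, 1 negative pivots.
H is indefinite, so the origin is a saddle point.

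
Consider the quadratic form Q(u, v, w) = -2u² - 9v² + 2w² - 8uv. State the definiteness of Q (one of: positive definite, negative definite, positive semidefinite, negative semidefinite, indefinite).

The symmetric matrix is A = [[-2, -4, 0], [-4, -9, 0], [0, 0, 2]].
Symmetric row and column elimination reduces A to a congruent diagonal form with pivots -2, -1, 2.
So there are 1 positive, 2 negative pivots.
Hence Q is indefinite.

indefinite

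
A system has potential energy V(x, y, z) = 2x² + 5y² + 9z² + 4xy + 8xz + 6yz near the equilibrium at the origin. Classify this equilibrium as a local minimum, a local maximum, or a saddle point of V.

The Hessian at the origin is H = [[4, 4, 8], [4, 10, 6], [8, 6, 18]].
Symmetric row and column elimination reduces H to a congruent diagonal form with pivots 4, 6, 4/3.
Counting signs: 3 positive.
H is positive definite, so the origin is a strict local minimum.

local minimum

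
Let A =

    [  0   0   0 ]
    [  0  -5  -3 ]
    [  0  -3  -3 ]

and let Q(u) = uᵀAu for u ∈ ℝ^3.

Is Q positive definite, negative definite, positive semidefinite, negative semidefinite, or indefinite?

negative semidefinite

Congruent diagonalization of A (simultaneous row and column reduction) yields pivots 0, -5, -6/5.
Counting signs: 2 negative, 1 zero.
Hence Q is negative semidefinite.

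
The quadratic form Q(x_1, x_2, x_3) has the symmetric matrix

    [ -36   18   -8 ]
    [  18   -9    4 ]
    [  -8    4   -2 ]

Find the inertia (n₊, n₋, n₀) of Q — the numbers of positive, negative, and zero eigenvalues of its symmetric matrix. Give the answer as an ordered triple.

Row-reducing A symmetrically gives the diagonal entries -36, 0, -2/9.
That gives 2 negative, 1 zero pivots.

(0, 2, 1)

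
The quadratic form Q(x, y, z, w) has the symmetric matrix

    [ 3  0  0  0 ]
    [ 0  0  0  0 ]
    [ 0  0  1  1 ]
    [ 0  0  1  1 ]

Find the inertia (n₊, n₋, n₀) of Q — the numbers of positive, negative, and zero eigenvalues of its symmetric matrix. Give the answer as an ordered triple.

(2, 0, 2)

Applying the same elementary operations to the rows and columns of A produces a congruent diagonal matrix with entries 3, 0, 1, 0.
Counting signs: 2 positive, 2 zero.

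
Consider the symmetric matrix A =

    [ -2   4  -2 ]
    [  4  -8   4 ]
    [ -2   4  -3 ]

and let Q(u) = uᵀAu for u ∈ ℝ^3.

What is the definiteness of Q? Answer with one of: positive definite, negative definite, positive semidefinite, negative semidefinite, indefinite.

Congruent diagonalization of A (simultaneous row and column reduction) yields pivots -2, 0, -1.
That gives 2 negative, 1 zero pivots.
Hence Q is negative semidefinite.

negative semidefinite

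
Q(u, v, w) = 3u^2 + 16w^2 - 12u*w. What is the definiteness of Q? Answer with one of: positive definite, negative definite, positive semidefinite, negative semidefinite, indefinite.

positive semidefinite

The symmetric matrix is A = [[3, 0, -6], [0, 0, 0], [-6, 0, 16]].
Symmetric row and column elimination reduces A to a congruent diagonal form with pivots 3, 0, 4.
So there are 2 positive, 1 zero pivots.
Hence Q is positive semidefinite.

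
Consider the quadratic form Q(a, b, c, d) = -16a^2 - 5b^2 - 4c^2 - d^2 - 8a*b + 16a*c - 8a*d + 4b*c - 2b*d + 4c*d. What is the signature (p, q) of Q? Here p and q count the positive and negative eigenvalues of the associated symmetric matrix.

The associated matrix is A = [[-16, -4, 8, -4], [-4, -5, 2, -1], [8, 2, -4, 2], [-4, -1, 2, -1]].
Row-reducing A symmetrically gives the diagonal entries -16, -4, 0, 0.
That gives 2 negative, 2 zero pivots.

(0, 2)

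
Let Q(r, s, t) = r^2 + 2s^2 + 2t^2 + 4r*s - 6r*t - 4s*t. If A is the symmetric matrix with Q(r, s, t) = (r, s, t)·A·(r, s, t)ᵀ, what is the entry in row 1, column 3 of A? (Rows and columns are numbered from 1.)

-3

The coefficient of r·t in Q is -6. For a symmetric A this equals A[1,3] + A[3,1] = 2·A[1,3].
So A[1,3] = -6/2 = -3.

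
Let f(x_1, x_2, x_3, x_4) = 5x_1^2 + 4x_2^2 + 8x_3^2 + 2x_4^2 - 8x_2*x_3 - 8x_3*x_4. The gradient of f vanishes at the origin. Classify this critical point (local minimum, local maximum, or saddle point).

saddle point

The Hessian at the origin is H = [[10, 0, 0, 0], [0, 8, -8, 0], [0, -8, 16, -8], [0, 0, -8, 4]].
Row-reducing H symmetrically gives the diagonal entries 10, 8, 8, -4.
That gives 3 positive, 1 negative pivots.
H is indefinite, so the origin is a saddle point.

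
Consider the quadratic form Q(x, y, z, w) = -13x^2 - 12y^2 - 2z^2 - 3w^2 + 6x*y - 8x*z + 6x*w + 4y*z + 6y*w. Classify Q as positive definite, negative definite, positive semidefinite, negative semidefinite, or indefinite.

negative definite

The symmetric matrix of Q is A = [[-13, 3, -4, 3], [3, -12, 2, 3], [-4, 2, -2, 0], [3, 3, 0, -3]].
Leading principal minors: Δ_1 = -13, Δ_2 = 147, Δ_3 = -98, Δ_4 = 60.
The signs alternate starting with Δ_1 < 0, so by Sylvester's criterion Q is negative definite.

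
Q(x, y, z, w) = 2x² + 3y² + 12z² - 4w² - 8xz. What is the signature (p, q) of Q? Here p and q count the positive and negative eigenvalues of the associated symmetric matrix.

(3, 1)

The associated matrix is A = [[2, 0, -4, 0], [0, 3, 0, 0], [-4, 0, 12, 0], [0, 0, 0, -4]].
Congruent diagonalization of A (simultaneous row and column reduction) yields pivots 2, 3, 4, -4.
That gives 3 positive, 1 negative pivots.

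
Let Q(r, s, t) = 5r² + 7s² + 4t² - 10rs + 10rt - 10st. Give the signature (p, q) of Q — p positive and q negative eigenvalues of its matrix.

The associated matrix is A = [[5, -5, 5], [-5, 7, -5], [5, -5, 4]].
Row-reducing A symmetrically gives the diagonal entries 5, 2, -1.
That gives 2 positive, 1 negative pivots.

(2, 1)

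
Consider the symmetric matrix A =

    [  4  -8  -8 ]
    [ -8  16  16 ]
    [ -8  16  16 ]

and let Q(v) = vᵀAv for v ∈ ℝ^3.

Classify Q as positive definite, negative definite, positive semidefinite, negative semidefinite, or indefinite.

positive semidefinite

Row-reducing A symmetrically gives the diagonal entries 4, 0, 0.
That gives 1 positive, 2 zero pivots.
Hence Q is positive semidefinite.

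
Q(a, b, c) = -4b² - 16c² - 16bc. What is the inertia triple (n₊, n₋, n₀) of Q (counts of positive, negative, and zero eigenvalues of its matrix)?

(0, 1, 2)

The associated matrix is A = [[0, 0, 0], [0, -4, -8], [0, -8, -16]].
Applying the same elementary operations to the rows and columns of A produces a congruent diagonal matrix with entries 0, -4, 0.
Counting signs: 1 negative, 2 zero.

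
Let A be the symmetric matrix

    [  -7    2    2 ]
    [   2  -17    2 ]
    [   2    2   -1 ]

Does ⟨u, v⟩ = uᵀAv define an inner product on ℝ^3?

Congruent diagonalization of A (simultaneous row and column reduction) yields pivots -7, -115/7, -3/115.
That gives 3 negative pivots.
Hence Q is negative definite.
⟨·,·⟩ is an inner product exactly when A is positive definite.

no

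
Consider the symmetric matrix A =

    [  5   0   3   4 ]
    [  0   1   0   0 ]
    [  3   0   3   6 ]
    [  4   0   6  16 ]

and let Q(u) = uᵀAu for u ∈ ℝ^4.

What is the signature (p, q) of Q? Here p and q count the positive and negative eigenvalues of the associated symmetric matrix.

(4, 0)

Symmetric row and column elimination reduces A to a congruent diagonal form with pivots 5, 1, 6/5, 2.
Counting signs: 4 positive.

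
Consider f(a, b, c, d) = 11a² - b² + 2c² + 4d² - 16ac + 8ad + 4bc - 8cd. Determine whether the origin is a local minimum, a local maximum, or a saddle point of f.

The Hessian at the origin is H = [[22, 0, -16, 8], [0, -2, 4, 0], [-16, 4, 4, -8], [8, 0, -8, 8]].
Symmetric row and column elimination reduces H to a congruent diagonal form with pivots 22, -2, 4/11, -8.
So there are 2 positive, 2 negative pivots.
H is indefinite, so the origin is a saddle point.

saddle point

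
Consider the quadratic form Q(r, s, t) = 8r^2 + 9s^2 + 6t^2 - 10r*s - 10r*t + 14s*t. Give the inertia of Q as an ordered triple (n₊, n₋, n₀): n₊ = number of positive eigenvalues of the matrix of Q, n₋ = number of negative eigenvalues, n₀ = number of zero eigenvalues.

Write A = [[8, -5, -5], [-5, 9, 7], [-5, 7, 6]].
Congruent diagonalization of A (simultaneous row and column reduction) yields pivots 8, 47/8, 15/47.
Counting signs: 3 positive.

(3, 0, 0)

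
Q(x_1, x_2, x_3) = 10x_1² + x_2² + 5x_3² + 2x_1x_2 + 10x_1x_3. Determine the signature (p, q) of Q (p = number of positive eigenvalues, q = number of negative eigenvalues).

(3, 0)

Write A = [[10, 1, 5], [1, 1, 0], [5, 0, 5]].
Symmetric row and column elimination reduces A to a congruent diagonal form with pivots 10, 9/10, 20/9.
That gives 3 positive pivots.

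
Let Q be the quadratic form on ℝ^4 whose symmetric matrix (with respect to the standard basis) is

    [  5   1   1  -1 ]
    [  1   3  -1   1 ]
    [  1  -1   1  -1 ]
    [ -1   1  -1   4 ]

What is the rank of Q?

4

Row-reducing A symmetrically gives the diagonal entries 5, 14/5, 2/7, 3.
Counting signs: 4 positive.
The rank is the number of nonzero pivots: 4.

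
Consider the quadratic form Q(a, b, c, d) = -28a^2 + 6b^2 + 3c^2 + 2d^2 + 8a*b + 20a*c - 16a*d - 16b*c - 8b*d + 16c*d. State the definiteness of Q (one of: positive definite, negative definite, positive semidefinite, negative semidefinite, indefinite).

indefinite

The symmetric matrix is A = [[-28, 4, 10, -8], [4, 6, -8, -4], [10, -8, 3, 8], [-8, -4, 8, 2]].
Symmetric row and column elimination reduces A to a congruent diagonal form with pivots -28, 46/7, 0, 6/23.
Counting signs: 2 positive, 1 negative, 1 zero.
Hence Q is indefinite.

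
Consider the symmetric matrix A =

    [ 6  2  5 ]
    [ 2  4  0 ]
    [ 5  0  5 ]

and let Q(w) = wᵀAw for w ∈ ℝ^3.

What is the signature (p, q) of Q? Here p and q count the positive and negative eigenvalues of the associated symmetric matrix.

(2, 0)

Row-reducing A symmetrically gives the diagonal entries 6, 10/3, 0.
Counting signs: 2 positive, 1 zero.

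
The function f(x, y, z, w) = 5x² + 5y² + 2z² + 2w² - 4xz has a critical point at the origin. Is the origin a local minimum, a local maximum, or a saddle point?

local minimum

The Hessian at the origin is H = [[10, 0, -4, 0], [0, 10, 0, 0], [-4, 0, 4, 0], [0, 0, 0, 4]].
Applying the same elementary operations to the rows and columns of H produces a congruent diagonal matrix with entries 10, 10, 12/5, 4.
So there are 4 positive pivots.
H is positive definite, so the origin is a strict local minimum.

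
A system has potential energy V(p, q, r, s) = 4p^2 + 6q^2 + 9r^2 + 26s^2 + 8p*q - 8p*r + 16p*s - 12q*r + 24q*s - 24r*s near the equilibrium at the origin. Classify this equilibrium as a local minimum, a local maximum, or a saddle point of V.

The Hessian at the origin is H = [[8, 8, -8, 16], [8, 12, -12, 24], [-8, -12, 18, -24], [16, 24, -24, 52]].
An LDLᵀ factorisation of H has diagonal entries 8, 4, 6, 4.
Counting signs: 4 positive.
H is positive definite, so the origin is a strict local minimum.

local minimum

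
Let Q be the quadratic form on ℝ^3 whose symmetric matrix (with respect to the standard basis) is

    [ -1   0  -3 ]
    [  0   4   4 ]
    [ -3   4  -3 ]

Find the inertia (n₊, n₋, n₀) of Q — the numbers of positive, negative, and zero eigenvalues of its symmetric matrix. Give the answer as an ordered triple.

Symmetric row and column elimination reduces A to a congruent diagonal form with pivots -1, 4, 2.
That gives 2 positive, 1 negative pivots.

(2, 1, 0)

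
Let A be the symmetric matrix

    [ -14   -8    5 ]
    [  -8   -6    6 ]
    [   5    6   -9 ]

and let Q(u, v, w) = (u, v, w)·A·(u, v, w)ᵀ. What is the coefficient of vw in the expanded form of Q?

The coefficient of vw is A[2,3] + A[3,2] = 2·6 = 12.

12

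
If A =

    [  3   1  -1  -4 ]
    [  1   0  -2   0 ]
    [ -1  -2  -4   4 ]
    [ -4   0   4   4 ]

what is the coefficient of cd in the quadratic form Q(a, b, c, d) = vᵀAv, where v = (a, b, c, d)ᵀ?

8

The coefficient of cd is A[3,4] + A[4,3] = 2·4 = 8.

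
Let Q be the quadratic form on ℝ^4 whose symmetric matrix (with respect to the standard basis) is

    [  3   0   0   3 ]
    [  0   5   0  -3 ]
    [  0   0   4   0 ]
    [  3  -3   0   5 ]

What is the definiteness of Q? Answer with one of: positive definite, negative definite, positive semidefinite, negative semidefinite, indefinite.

positive definite

Row-reducing A symmetrically gives the diagonal entries 3, 5, 4, 1/5.
So there are 4 positive pivots.
Hence Q is positive definite.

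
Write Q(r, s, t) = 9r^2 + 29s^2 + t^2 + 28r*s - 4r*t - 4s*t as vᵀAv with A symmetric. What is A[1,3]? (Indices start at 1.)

The coefficient of r·t in Q is -4. For a symmetric A this equals A[1,3] + A[3,1] = 2·A[1,3].
So A[1,3] = -4/2 = -2.

-2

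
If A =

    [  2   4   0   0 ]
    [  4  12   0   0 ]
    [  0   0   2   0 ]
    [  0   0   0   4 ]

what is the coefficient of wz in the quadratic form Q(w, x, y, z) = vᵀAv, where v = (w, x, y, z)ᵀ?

0

The coefficient of wz is A[1,4] + A[4,1] = 2·0 = 0.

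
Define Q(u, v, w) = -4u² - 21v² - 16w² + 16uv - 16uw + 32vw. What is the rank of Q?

2

The symmetric matrix is A = [[-4, 8, -8], [8, -21, 16], [-8, 16, -16]].
Row-reducing A symmetrically gives the diagonal entries -4, -5, 0.
That gives 2 negative, 1 zero pivots.
The rank is the number of nonzero pivots: 2.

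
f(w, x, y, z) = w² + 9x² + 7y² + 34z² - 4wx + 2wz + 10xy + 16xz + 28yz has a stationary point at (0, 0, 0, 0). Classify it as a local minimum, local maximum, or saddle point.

The Hessian at the origin is H = [[2, -4, 0, 2], [-4, 18, 10, 16], [0, 10, 14, 28], [2, 16, 28, 68]].
An LDLᵀ factorisation of H has diagonal entries 2, 10, 4, 10.
So there are 4 positive pivots.
H is positive definite, so the origin is a strict local minimum.

local minimum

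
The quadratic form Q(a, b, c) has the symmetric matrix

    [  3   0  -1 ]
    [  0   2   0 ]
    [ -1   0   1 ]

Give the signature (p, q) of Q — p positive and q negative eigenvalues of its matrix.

Applying the same elementary operations to the rows and columns of A produces a congruent diagonal matrix with entries 3, 2, 2/3.
That gives 3 positive pivots.

(3, 0)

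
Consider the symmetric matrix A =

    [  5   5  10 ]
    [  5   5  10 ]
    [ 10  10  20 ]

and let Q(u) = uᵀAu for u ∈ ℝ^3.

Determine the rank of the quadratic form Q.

1

Row-reducing A symmetrically gives the diagonal entries 5, 0, 0.
So there are 1 positive, 2 zero pivots.
The rank is the number of nonzero pivots: 1.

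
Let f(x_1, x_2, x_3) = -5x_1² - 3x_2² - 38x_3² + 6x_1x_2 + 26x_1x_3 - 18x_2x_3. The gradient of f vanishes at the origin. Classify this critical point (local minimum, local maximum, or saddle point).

The Hessian at the origin is H = [[-10, 6, 26], [6, -6, -18], [26, -18, -76]].
Congruent diagonalization of H (simultaneous row and column reduction) yields pivots -10, -12/5, -6.
Counting signs: 3 negative.
H is negative definite, so the origin is a strict local maximum.

local maximum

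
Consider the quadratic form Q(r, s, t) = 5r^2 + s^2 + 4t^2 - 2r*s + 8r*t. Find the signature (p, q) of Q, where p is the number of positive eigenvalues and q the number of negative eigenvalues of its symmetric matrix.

Write A = [[5, -1, 4], [-1, 1, 0], [4, 0, 4]].
Row-reducing A symmetrically gives the diagonal entries 5, 4/5, 0.
So there are 2 positive, 1 zero pivots.

(2, 0)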